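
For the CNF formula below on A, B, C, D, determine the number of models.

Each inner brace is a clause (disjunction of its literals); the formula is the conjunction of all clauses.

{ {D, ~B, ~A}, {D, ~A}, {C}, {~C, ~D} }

2

There are 2^4 = 16 truth assignments over (A, B, C, D).
Check each against the 4 clauses (columns in the order A, B, C, D):
  F F F F  ✗ fails (C)
  F F F T  ✗ fails (C)
  F F T F  ✓ satisfies all
  F F T T  ✗ fails (~C | ~D)
  F T F F  ✗ fails (C)
  F T F T  ✗ fails (C)
  F T T F  ✓ satisfies all
  F T T T  ✗ fails (~C | ~D)
  T F F F  ✗ fails (D | ~A)
  T F F T  ✗ fails (C)
  T F T F  ✗ fails (D | ~A)
  T F T T  ✗ fails (~C | ~D)
  T T F F  ✗ fails (D | ~B | ~A)
  T T F T  ✗ fails (C)
  T T T F  ✗ fails (D | ~B | ~A)
  T T T T  ✗ fails (~C | ~D)
2 of the 16 rows are models.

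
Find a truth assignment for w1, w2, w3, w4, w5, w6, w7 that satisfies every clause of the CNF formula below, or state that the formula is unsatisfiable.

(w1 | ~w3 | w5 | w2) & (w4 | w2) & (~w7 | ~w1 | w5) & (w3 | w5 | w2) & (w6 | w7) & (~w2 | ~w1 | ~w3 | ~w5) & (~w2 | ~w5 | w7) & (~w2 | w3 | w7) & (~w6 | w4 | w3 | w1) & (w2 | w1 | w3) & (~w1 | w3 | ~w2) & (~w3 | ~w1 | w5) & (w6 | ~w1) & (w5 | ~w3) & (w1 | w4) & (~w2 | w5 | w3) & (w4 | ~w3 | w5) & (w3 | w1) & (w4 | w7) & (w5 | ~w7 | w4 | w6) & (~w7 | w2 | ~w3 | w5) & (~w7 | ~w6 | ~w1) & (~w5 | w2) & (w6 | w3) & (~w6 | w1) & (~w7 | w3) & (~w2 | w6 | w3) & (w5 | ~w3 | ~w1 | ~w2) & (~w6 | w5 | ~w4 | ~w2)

w1: 0,  w2: 1,  w3: 1,  w4: 1,  w5: 1,  w6: 0,  w7: 1

Try w4 = 1.
Try w6 = 0.
The clause (w7) is unit, so w7 = 1.
The clause (~w1) is unit, so w1 = 0.
The clause (w3) is unit, so w3 = 1.
The clause (w5) is unit, so w5 = 1.
The clause (w2) is unit, so w2 = 1.
This assignment satisfies each clause.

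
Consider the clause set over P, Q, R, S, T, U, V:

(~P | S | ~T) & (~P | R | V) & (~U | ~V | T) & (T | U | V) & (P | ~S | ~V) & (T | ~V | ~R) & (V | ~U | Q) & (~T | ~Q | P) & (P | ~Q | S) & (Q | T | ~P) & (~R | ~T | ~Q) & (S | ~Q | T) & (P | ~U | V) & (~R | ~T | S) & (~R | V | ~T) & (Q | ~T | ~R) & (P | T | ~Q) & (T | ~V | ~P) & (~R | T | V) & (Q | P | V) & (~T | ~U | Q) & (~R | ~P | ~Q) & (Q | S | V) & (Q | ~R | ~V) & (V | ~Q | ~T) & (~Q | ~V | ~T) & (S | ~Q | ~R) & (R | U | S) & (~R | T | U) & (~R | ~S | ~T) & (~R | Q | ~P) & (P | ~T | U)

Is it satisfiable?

Suppose P = 1.
Suppose S = 1.
Suppose R = 0.
From the singleton clause (V), V = 1.
From the singleton clause (T), T = 1.
From the singleton clause (~Q), Q = 0.
From the singleton clause (~U), U = 0.
All clauses are satisfied.
A satisfying assignment: P=1,  Q=0,  R=0,  S=1,  T=1,  U=0,  V=1.

Satisfiable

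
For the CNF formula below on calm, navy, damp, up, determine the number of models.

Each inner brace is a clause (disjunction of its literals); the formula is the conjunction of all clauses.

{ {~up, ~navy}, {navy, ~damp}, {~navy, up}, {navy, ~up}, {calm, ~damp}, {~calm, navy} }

There are 2^4 = 16 truth assignments over (calm, navy, damp, up).
Check each against the 6 clauses (columns in the order calm, navy, damp, up):
  F F F F  ✓ satisfies all
  F F F T  ✗ fails (navy | ~up)
  F F T F  ✗ fails (navy | ~damp)
  F F T T  ✗ fails (navy | ~damp)
  F T F F  ✗ fails (~navy | up)
  F T F T  ✗ fails (~up | ~navy)
  F T T F  ✗ fails (~navy | up)
  F T T T  ✗ fails (~up | ~navy)
  T F F F  ✗ fails (~calm | navy)
  T F F T  ✗ fails (navy | ~up)
  T F T F  ✗ fails (navy | ~damp)
  T F T T  ✗ fails (navy | ~damp)
  T T F F  ✗ fails (~navy | up)
  T T F T  ✗ fails (~up | ~navy)
  T T T F  ✗ fails (~navy | up)
  T T T T  ✗ fails (~up | ~navy)
1 of the 16 rows is a model.

1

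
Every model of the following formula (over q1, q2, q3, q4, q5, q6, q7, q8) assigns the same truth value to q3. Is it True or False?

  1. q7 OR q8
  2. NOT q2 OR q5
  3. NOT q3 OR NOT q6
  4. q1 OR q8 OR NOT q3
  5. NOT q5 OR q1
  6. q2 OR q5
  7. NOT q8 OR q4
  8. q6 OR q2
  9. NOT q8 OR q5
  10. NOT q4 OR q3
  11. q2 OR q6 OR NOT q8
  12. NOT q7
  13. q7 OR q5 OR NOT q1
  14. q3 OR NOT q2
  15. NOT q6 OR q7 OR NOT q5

Suppose q3 = false.
The clause (NOT q4) is unit, so q4 = false.
The clause (NOT q8) is unit, so q8 = false.
The clause (q7) is unit, so q7 = true.
That conflicts with the unit clause (NOT q7).
So every satisfying assignment has q3 = True.

True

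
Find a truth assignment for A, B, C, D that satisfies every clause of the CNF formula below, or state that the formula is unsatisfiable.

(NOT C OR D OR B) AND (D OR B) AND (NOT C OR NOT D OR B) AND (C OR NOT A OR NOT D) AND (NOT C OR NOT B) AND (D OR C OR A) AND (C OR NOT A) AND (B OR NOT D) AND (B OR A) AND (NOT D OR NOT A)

A=false,  B=true,  C=false,  D=true

Suppose D = true.
Unit clause (B) forces B = true.
Unit clause (NOT C) forces C = false.
Unit clause (NOT A) forces A = false.
Every clause now holds.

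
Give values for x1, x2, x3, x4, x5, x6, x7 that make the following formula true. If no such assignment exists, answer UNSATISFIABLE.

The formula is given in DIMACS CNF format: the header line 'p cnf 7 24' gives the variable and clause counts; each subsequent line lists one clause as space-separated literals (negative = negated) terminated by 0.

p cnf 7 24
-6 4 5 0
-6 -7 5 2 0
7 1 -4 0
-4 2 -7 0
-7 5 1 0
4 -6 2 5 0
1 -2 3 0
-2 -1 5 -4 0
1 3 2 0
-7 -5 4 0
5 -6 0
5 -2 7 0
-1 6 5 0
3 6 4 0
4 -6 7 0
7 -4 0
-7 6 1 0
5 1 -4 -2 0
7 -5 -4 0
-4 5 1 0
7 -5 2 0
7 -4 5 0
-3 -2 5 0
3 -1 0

Branch on x5: set x5 = True.
Branch on x7: set x7 = True.
The clause (x4) is unit, so x4 = True.
The clause (x2) is unit, so x2 = True.
Branch on x1: set x1 = False.
The clause (x3) is unit, so x3 = True.
The clause (x6) is unit, so x6 = True.
All clauses are satisfied.

x1 ↦ False; x2 ↦ True; x3 ↦ True; x4 ↦ True; x5 ↦ True; x6 ↦ True; x7 ↦ True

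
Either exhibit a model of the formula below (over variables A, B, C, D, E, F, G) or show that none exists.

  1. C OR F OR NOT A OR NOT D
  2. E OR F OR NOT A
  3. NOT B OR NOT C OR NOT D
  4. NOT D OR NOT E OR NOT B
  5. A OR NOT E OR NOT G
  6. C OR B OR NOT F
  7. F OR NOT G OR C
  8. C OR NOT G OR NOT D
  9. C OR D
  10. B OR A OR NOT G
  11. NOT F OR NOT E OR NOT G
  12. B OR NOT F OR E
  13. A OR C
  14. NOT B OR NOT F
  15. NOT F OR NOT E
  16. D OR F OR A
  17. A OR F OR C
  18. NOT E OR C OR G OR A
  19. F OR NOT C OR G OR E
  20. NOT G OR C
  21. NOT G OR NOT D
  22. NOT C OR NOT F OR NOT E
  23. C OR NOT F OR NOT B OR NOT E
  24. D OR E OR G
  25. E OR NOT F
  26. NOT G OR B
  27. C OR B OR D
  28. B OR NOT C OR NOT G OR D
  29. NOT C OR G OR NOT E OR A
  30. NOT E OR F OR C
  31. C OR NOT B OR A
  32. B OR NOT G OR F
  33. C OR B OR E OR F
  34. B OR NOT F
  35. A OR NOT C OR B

Suppose C = true.
Suppose B = true.
(NOT D) alone gives D = false.
(NOT F) alone gives F = false.
(A) alone gives A = true.
(E) alone gives E = true.
All clauses hold; G can take either value.

A=true, B=true, C=true, D=false, E=true, F=false, G=true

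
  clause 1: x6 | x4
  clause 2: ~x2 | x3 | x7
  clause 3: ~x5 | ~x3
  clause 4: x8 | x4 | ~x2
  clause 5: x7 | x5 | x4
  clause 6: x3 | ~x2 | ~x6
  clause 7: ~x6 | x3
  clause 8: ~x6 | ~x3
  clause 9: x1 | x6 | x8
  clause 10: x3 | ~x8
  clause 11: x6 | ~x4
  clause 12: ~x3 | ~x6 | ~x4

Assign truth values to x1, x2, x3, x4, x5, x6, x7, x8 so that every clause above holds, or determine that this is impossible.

Branch on x6: set x6 = 1.
The clause (x3) is unit, so x3 = 1.
Now (~x3) is unsatisfied and unit — conflict.
Backtrack on x6: now try x6 = 0.
The clause (x4) is unit, so x4 = 1.
Now (~x4) is unsatisfied and unit — conflict.
Both values of x6 lead to a conflict.

UNSATISFIABLE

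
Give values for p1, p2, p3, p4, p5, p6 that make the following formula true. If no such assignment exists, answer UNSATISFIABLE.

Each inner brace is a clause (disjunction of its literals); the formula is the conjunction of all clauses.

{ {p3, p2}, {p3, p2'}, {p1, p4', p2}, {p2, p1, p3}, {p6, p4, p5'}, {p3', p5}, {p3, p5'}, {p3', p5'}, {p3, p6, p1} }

Try p3 = 1.
(p5) alone gives p5 = 1.
That conflicts with the unit clause (p5').
Undo p3 and try p3 = 0.
(p2) alone gives p2 = 1.
That conflicts with the unit clause (p2').
Both values of p3 lead to a conflict.

UNSATISFIABLE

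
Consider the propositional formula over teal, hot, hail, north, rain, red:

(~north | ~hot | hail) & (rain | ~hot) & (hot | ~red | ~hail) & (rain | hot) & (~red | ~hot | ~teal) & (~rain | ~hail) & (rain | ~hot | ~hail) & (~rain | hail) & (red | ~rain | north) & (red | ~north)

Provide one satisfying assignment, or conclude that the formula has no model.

UNSATISFIABLE

Suppose rain = 1.
(~hail) alone gives hail = 0.
Now (hail) is unsatisfied and unit — conflict.
That branch fails; take rain = 0 instead.
(~hot) alone gives hot = 0.
Now (hot) is unsatisfied and unit — conflict.
Both values of rain lead to a conflict.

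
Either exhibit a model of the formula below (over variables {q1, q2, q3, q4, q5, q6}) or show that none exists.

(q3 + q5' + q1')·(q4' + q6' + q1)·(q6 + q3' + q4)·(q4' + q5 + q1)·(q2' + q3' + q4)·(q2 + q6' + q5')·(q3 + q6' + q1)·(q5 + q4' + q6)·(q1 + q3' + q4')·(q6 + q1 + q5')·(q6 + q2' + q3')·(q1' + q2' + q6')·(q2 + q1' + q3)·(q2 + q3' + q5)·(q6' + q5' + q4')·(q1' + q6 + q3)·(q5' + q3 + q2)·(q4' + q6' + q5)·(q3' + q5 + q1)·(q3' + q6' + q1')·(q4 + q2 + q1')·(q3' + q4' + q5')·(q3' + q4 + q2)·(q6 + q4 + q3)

Suppose q3 = 1.
Suppose q6 = 1.
Unit clause (q1') forces q1 = 0.
Unit clause (q4') forces q4 = 0.
Unit clause (q2') forces q2 = 0.
That conflicts with the unit clause (q2).
Undo q6 and try q6 = 0.
Unit clause (q4) forces q4 = 1.
Unit clause (q5) forces q5 = 1.
That conflicts with the unit clause (q5').
Both values of q6 lead to a conflict.
Undo q3 and try q3 = 0.
Suppose q5 = 0.
Suppose q4 = 0.
Unit clause (q6) forces q6 = 1.
Unit clause (q1) forces q1 = 1.
Unit clause (q2') forces q2 = 0.
That conflicts with the unit clause (q2).
Undo q4 and try q4 = 1.
Unit clause (q1) forces q1 = 1.
Unit clause (q6) forces q6 = 1.
That conflicts with the unit clause (q6').
Both values of q4 lead to a conflict.
Undo q5 and try q5 = 1.
Unit clause (q1') forces q1 = 0.
Unit clause (q6') forces q6 = 0.
That conflicts with the unit clause (q6).
Both values of q5 lead to a conflict.
Both values of q3 lead to a conflict.

UNSATISFIABLE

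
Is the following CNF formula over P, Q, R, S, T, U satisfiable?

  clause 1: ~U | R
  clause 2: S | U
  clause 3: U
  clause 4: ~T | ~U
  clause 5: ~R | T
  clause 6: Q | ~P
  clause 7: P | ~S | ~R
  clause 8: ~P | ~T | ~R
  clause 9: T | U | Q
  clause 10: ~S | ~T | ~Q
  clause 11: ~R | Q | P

(U) alone gives U = 1.
(R) alone gives R = 1.
(~T) alone gives T = 0.
Now (T) is unsatisfied and unit — conflict.
No assignment satisfies every clause.

No, unsatisfiable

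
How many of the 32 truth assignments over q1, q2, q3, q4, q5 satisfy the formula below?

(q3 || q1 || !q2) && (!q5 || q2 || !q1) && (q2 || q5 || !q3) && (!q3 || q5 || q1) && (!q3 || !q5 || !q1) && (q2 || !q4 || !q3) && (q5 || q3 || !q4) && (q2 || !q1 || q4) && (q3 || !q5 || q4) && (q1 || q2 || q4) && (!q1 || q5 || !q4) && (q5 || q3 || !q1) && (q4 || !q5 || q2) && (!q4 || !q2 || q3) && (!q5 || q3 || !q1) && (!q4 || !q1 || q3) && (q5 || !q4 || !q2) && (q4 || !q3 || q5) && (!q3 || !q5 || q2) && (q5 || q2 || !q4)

There are 2^5 = 32 truth assignments over (q1, q2, q3, q4, q5).
Split on q5. With q5 = true, the clauses containing q5 are satisfied and !q5 drops from the rest; 3 of the 2^4 = 16 assignments to the other variables satisfy what remains.
With q5 = false, by the same count on the reduced clause set, 0 assignments work.
(One model: q1=F, q2=F, q3=F, q4=T, q5=T.)
Total: 3 + 0 = 3.

3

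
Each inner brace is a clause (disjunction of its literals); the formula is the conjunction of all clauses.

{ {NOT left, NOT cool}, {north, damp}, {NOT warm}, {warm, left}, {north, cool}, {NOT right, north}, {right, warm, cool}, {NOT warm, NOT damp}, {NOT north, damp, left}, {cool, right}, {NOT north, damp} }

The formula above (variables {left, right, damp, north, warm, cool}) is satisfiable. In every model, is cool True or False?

Suppose cool = true.
(NOT left) alone gives left = false.
(NOT warm) alone gives warm = false.
That conflicts with the unit clause (warm).
So every satisfying assignment has cool = False.

False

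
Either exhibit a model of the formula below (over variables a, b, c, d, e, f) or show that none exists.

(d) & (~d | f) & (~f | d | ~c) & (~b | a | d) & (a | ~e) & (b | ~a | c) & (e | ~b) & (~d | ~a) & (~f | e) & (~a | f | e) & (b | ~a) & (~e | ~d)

UNSATISFIABLE

(d) alone gives d = 1.
(f) alone gives f = 1.
(~a) alone gives a = 0.
(~e) alone gives e = 0.
But (e) is also a unit clause — contradiction.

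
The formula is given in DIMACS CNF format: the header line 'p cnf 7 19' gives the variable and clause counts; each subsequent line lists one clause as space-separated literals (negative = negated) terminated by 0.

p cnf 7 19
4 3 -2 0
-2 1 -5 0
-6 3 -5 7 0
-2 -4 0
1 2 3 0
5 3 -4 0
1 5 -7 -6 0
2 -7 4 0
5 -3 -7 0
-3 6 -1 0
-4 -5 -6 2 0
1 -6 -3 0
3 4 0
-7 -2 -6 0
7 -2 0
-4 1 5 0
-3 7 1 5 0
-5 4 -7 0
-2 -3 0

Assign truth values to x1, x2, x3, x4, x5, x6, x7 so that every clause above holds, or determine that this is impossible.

Case x2 = False:
Case x1 = True:
Case x7 = False:
Case x3 = True:
From the singleton clause (x6), x6 = True.
Case x4 = False:
All clauses hold; x5 can take either value.

x1: True; x2: False; x3: True; x4: False; x5: False; x6: True; x7: False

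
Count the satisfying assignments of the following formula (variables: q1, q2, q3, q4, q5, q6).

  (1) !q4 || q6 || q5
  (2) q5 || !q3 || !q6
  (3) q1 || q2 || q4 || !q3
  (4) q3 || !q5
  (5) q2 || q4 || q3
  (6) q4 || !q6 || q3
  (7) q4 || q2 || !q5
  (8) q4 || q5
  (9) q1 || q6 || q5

There are 2^6 = 64 truth assignments over (q1, q2, q3, q4, q5, q6).
Split on q1. With q1 = true, the clauses containing q1 are satisfied and !q1 drops from the rest; 8 of the 2^5 = 32 assignments to the other variables satisfy what remains.
With q1 = false, by the same count on the reduced clause set, 8 assignments work.
(One model: q1=F, q2=F, q3=F, q4=T, q5=F, q6=T.)
Total: 8 + 8 = 16.

16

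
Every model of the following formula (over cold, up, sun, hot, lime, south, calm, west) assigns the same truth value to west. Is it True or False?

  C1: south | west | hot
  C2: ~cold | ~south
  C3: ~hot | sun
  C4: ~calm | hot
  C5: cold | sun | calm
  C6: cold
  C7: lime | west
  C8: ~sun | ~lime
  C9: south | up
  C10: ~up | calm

True

Suppose west = 0.
(cold) alone gives cold = 1.
(~south) alone gives south = 0.
(hot) alone gives hot = 1.
(sun) alone gives sun = 1.
(lime) alone gives lime = 1.
Now (~lime) is unsatisfied and unit — conflict.
So every satisfying assignment has west = True.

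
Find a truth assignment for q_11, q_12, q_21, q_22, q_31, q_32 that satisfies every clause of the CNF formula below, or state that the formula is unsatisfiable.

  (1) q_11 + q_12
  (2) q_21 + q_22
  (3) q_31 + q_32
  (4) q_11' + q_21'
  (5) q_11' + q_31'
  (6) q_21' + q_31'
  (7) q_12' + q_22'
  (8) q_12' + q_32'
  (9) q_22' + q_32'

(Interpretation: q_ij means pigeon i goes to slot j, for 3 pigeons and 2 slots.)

Branch on q_11: set q_11 = 1.
From the singleton clause (q_21'), q_21 = 0.
From the singleton clause (q_22), q_22 = 1.
From the singleton clause (q_31'), q_31 = 0.
From the singleton clause (q_32), q_32 = 1.
But (q_32') is also a unit clause — contradiction.
That branch fails; take q_11 = 0 instead.
From the singleton clause (q_12), q_12 = 1.
From the singleton clause (q_22'), q_22 = 0.
From the singleton clause (q_21), q_21 = 1.
From the singleton clause (q_31'), q_31 = 0.
From the singleton clause (q_32), q_32 = 1.
But (q_32') is also a unit clause — contradiction.
Both values of q_11 lead to a conflict.

UNSATISFIABLE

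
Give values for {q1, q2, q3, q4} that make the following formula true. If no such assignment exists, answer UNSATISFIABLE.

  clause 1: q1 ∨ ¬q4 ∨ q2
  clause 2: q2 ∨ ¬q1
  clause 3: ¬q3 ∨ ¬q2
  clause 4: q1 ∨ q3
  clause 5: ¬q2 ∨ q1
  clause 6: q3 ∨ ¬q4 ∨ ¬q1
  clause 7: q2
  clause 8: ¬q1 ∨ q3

UNSATISFIABLE

From the singleton clause (q2), q2 = True.
From the singleton clause (¬q3), q3 = False.
From the singleton clause (q1), q1 = True.
But (¬q1) is also a unit clause — contradiction.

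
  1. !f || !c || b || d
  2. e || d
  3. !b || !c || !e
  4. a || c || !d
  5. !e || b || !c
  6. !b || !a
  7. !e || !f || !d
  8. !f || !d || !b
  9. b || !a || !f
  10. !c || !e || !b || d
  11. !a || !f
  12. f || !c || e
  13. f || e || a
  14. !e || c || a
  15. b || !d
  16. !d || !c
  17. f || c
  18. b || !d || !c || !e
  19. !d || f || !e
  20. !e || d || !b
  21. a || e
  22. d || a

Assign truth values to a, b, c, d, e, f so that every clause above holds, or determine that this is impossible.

Suppose e = true.
Suppose b = false.
From the singleton clause (!c), c = false.
From the singleton clause (a), a = true.
From the singleton clause (!f), f = false.
That conflicts with the unit clause (f).
Undo b and try b = true.
From the singleton clause (!c), c = false.
From the singleton clause (!a), a = false.
That conflicts with the unit clause (a).
Both values of b lead to a conflict.
Undo e and try e = false.
From the singleton clause (d), d = true.
From the singleton clause (b), b = true.
From the singleton clause (!a), a = false.
That conflicts with the unit clause (a).
Both values of e lead to a conflict.

UNSATISFIABLE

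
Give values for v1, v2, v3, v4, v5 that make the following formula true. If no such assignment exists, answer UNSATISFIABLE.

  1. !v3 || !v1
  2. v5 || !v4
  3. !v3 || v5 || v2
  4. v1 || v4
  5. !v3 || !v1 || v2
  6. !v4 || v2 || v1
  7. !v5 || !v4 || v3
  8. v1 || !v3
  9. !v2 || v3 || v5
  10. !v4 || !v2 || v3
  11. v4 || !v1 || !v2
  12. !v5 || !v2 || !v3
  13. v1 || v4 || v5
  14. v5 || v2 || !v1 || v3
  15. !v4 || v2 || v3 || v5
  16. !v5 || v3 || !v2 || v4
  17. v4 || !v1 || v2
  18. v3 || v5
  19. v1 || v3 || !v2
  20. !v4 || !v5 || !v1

Branch on v3: set v3 = false.
The clause (v5) is unit, so v5 = true.
The clause (!v4) is unit, so v4 = false.
The clause (v1) is unit, so v1 = true.
The clause (!v2) is unit, so v2 = false.
But (v2) is also a unit clause — contradiction.
Backtrack on v3: now try v3 = true.
The clause (!v1) is unit, so v1 = false.
But (v1) is also a unit clause — contradiction.
Neither v3 = true nor v3 = false works.

UNSATISFIABLE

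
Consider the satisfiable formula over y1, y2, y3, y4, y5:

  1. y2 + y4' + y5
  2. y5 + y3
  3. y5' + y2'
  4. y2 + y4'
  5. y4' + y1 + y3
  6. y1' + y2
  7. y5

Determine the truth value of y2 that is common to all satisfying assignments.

Suppose y2 = 1.
Unit clause (y5') forces y5 = 0.
But (y5) is also a unit clause — contradiction.
So every satisfying assignment has y2 = False.

False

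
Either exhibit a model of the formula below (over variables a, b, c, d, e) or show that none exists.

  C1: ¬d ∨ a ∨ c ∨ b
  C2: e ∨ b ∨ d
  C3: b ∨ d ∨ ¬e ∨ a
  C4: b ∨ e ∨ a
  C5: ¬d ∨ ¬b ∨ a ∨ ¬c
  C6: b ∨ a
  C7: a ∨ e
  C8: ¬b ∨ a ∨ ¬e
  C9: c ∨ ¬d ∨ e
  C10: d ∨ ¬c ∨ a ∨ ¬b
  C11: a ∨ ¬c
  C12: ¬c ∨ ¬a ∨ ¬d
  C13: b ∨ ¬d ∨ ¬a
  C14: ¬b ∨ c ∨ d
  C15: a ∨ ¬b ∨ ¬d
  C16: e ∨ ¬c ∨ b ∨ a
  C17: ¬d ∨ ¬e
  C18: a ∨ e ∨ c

Branch on b: set b = True.
Branch on a: set a = True.
Branch on c: set c = True.
Unit clause (¬d) forces d = False.
Every clause is now satisfied; e is unconstrained.

a ↦ True; b ↦ True; c ↦ True; d ↦ False; e ↦ False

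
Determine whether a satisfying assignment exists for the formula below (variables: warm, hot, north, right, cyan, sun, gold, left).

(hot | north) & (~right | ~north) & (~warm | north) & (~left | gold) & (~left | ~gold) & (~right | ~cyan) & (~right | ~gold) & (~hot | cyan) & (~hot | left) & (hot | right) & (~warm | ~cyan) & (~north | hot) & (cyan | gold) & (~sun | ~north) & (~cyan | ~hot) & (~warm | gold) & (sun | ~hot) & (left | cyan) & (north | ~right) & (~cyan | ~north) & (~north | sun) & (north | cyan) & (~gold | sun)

Case hot = 1:
The clause (cyan) is unit, so cyan = 1.
Now (~cyan) is unsatisfied and unit — conflict.
Undo hot and try hot = 0.
The clause (north) is unit, so north = 1.
Now (~north) is unsatisfied and unit — conflict.
Either choice for hot ends in contradiction.
No assignment satisfies every clause.

No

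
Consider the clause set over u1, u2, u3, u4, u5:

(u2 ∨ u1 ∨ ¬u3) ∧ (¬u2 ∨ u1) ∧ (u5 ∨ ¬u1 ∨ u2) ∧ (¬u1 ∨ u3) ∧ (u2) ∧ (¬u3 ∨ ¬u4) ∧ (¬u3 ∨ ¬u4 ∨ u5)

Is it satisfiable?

Yes

From the singleton clause (u2), u2 = True.
From the singleton clause (u1), u1 = True.
From the singleton clause (u3), u3 = True.
From the singleton clause (¬u4), u4 = False.
Every clause is now satisfied; u5 is unconstrained.
A satisfying assignment: u1: True,  u2: True,  u3: True,  u4: False,  u5: False.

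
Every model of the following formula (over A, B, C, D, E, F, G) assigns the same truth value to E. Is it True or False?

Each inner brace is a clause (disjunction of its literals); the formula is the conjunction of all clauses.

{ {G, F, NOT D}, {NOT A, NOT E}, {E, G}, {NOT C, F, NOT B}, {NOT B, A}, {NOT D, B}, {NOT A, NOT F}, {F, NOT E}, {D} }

False

Suppose E = true.
The clause (NOT A) is unit, so A = false.
The clause (NOT B) is unit, so B = false.
The clause (NOT D) is unit, so D = false.
But (D) is also a unit clause — contradiction.
So every satisfying assignment has E = False.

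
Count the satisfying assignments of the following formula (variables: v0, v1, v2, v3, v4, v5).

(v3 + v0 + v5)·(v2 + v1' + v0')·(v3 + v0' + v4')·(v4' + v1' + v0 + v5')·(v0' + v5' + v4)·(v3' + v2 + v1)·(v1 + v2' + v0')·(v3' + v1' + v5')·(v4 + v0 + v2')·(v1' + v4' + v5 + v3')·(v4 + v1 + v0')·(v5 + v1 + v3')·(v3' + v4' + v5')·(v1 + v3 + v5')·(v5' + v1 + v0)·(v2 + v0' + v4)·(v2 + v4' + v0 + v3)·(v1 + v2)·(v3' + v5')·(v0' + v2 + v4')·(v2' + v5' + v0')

There are 2^6 = 64 truth assignments over (v0, v1, v2, v3, v4, v5).
Split on v4. With v4 = 1, the clauses containing v4 are satisfied and v4' drops from the rest; 0 of the 2^5 = 32 assignments to the other variables satisfy what remains.
With v4 = 0, by the same count on the reduced clause set, 4 assignments work.
Total: 0 + 4 = 4.

4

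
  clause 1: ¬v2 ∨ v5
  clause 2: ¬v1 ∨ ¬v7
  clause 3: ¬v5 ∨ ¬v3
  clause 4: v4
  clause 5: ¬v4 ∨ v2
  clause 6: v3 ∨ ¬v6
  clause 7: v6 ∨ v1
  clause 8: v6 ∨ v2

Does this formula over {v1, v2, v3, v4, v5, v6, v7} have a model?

Satisfiable

The clause (v4) is unit, so v4 = True.
The clause (v2) is unit, so v2 = True.
The clause (v5) is unit, so v5 = True.
The clause (¬v3) is unit, so v3 = False.
The clause (¬v6) is unit, so v6 = False.
The clause (v1) is unit, so v1 = True.
The clause (¬v7) is unit, so v7 = False.
Every clause now holds.
A satisfying assignment: v1=True,  v2=True,  v3=False,  v4=True,  v5=True,  v6=False,  v7=False.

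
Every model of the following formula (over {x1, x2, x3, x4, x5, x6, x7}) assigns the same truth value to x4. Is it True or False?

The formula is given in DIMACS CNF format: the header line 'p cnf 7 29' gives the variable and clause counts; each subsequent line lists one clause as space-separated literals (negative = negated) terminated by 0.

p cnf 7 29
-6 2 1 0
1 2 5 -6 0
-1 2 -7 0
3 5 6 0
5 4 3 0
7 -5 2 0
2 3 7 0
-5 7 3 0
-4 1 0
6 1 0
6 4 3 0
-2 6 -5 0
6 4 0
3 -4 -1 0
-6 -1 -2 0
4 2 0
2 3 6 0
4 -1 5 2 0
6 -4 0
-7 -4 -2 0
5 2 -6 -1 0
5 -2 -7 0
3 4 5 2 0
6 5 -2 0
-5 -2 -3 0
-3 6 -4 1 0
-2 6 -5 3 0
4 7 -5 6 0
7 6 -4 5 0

False

Suppose x4 = True.
(x1) alone gives x1 = True.
(x3) alone gives x3 = True.
(x6) alone gives x6 = True.
(¬x2) alone gives x2 = False.
(¬x7) alone gives x7 = False.
(¬x5) alone gives x5 = False.
Now (x5) is unsatisfied and unit — conflict.
So every satisfying assignment has x4 = False.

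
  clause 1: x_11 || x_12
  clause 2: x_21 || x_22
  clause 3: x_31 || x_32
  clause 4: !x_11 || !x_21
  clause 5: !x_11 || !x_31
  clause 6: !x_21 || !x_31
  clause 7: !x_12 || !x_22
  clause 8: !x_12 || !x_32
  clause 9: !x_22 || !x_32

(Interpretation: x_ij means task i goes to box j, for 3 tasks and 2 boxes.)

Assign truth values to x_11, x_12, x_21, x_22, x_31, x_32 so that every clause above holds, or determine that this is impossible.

UNSATISFIABLE

Suppose x_11 = true.
The clause (!x_21) is unit, so x_21 = false.
The clause (x_22) is unit, so x_22 = true.
The clause (!x_31) is unit, so x_31 = false.
The clause (x_32) is unit, so x_32 = true.
But (!x_32) is also a unit clause — contradiction.
Undo x_11 and try x_11 = false.
The clause (x_12) is unit, so x_12 = true.
The clause (!x_22) is unit, so x_22 = false.
The clause (x_21) is unit, so x_21 = true.
The clause (!x_31) is unit, so x_31 = false.
The clause (x_32) is unit, so x_32 = true.
But (!x_32) is also a unit clause — contradiction.
Both values of x_11 lead to a conflict.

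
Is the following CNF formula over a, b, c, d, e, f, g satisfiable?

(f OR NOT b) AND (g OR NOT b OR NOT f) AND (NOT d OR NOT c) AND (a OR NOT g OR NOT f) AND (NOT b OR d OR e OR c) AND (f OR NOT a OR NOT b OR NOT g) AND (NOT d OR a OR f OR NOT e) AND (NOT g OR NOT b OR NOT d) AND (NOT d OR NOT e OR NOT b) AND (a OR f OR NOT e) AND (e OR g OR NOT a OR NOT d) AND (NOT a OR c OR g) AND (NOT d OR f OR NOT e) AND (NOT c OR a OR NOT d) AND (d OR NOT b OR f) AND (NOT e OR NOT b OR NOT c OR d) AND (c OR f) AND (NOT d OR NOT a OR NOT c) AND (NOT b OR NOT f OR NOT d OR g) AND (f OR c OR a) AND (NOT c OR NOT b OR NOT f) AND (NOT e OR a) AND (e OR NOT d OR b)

Suppose f = true.
Suppose g = true.
(a) alone gives a = true.
Suppose d = false.
Suppose c = false.
Suppose b = false.
All clauses hold; e can take either value.
A satisfying assignment: a ↦ true; b ↦ false; c ↦ false; d ↦ false; e ↦ false; f ↦ true; g ↦ true.

Yes, satisfiable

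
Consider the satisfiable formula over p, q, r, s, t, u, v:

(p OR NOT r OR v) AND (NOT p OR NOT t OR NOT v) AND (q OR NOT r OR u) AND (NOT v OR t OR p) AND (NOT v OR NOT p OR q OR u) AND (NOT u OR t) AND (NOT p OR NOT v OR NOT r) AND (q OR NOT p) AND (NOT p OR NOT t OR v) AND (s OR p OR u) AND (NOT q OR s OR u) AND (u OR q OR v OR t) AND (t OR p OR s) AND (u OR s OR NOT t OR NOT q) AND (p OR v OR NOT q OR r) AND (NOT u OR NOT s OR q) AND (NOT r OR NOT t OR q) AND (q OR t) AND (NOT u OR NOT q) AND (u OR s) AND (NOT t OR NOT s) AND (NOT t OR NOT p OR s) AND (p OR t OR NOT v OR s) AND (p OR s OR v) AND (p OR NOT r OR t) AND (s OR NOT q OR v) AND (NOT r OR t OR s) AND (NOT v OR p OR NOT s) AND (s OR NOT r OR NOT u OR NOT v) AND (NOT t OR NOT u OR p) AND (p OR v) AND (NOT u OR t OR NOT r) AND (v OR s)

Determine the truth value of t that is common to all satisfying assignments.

Suppose t = true.
The clause (NOT s) is unit, so s = false.
The clause (u) is unit, so u = true.
The clause (NOT q) is unit, so q = false.
The clause (NOT p) is unit, so p = false.
Now (p) is unsatisfied and unit — conflict.
So every satisfying assignment has t = False.

False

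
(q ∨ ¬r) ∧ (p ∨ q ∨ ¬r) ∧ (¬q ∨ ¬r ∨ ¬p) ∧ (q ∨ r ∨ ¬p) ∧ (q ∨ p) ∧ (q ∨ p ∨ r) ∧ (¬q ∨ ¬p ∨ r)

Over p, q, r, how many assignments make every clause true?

There are 2^3 = 8 truth assignments over (p, q, r).
Split on p. With p = True, the clauses containing p are satisfied and ¬p drops from the rest; 0 of the 2^2 = 4 assignments to the other variables satisfy what remains.
With p = False, by the same count on the reduced clause set, 2 assignments work.
(One model: p=F, q=T, r=F.)
Total: 0 + 2 = 2.

2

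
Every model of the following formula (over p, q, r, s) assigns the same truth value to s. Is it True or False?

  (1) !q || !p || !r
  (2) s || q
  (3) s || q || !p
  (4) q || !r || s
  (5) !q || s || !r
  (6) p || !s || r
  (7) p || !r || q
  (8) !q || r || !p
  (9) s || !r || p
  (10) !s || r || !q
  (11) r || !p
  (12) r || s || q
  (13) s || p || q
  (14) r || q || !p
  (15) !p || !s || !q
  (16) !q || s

Suppose s = false.
Unit clause (q) forces q = true.
Now (!q) is unsatisfied and unit — conflict.
So every satisfying assignment has s = True.

True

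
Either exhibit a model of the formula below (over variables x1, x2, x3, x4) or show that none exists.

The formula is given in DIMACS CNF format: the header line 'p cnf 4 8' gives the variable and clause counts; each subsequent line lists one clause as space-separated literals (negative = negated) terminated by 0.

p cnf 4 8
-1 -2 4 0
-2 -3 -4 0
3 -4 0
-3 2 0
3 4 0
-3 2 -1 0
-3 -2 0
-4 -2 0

Branch on x3: set x3 = True.
(x2) alone gives x2 = True.
Now (¬x2) is unsatisfied and unit — conflict.
So x3 must be the other value — set x3 = False.
(¬x4) alone gives x4 = False.
Now (x4) is unsatisfied and unit — conflict.
Neither x3 = True nor x3 = False works.

UNSATISFIABLE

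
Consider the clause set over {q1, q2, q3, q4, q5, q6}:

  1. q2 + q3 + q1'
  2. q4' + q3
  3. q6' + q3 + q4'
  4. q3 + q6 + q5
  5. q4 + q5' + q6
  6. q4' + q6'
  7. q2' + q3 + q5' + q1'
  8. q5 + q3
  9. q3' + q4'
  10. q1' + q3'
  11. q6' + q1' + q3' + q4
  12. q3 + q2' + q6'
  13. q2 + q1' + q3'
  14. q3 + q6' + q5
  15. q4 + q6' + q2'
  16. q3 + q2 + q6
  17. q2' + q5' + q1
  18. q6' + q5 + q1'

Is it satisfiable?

Branch on q4: set q4 = 0.
Branch on q5: set q5 = 1.
(q6) alone gives q6 = 1.
(q2') alone gives q2 = 0.
Branch on q3: set q3 = 1.
(q1') alone gives q1 = 0.
Every clause now holds.
A satisfying assignment: q1: 0, q2: 0, q3: 1, q4: 0, q5: 1, q6: 1.

Yes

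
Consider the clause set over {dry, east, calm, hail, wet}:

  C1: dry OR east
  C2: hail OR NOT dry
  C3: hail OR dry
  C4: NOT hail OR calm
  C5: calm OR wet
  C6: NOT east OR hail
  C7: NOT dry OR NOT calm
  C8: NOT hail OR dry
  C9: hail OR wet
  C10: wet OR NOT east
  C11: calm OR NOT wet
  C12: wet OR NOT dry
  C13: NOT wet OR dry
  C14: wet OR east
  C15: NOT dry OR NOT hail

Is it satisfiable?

Unsatisfiable

Case dry = true:
Unit clause (hail) forces hail = true.
Now (NOT hail) is unsatisfied and unit — conflict.
Undo dry and try dry = false.
Unit clause (east) forces east = true.
Unit clause (hail) forces hail = true.
Now (NOT hail) is unsatisfied and unit — conflict.
Both values of dry lead to a conflict.
No assignment satisfies every clause.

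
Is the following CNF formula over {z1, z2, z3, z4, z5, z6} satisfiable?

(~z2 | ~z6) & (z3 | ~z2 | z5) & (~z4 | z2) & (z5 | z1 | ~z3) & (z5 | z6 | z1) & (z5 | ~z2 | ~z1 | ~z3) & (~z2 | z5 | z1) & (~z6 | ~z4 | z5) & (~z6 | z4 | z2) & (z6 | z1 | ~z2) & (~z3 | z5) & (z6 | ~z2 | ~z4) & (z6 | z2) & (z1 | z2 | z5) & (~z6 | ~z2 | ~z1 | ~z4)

Yes, satisfiable

Case z2 = 1:
The clause (~z6) is unit, so z6 = 0.
The clause (z1) is unit, so z1 = 1.
The clause (~z4) is unit, so z4 = 0.
Case z3 = 0:
The clause (z5) is unit, so z5 = 1.
This assignment satisfies each clause.
A satisfying assignment: z1=1; z2=1; z3=0; z4=0; z5=1; z6=0.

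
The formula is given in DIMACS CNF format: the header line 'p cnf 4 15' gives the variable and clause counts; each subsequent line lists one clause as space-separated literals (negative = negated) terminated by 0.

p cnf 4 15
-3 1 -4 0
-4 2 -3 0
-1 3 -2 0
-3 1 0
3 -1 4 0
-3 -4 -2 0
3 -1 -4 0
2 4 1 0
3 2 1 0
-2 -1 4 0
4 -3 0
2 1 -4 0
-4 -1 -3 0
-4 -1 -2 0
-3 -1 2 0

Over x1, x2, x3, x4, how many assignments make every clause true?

2

There are 2^4 = 16 truth assignments over (x1, x2, x3, x4).
Check each against the 15 clauses (columns in the order x1, x2, x3, x4):
  F F F F  ✗ fails (x2 ∨ x4 ∨ x1)
  F F F T  ✗ fails (x3 ∨ x2 ∨ x1)
  F F T F  ✗ fails (¬x3 ∨ x1)
  F F T T  ✗ fails (¬x3 ∨ x1 ∨ ¬x4)
  F T F F  ✓ satisfies all
  F T F T  ✓ satisfies all
  F T T F  ✗ fails (¬x3 ∨ x1)
  F T T T  ✗ fails (¬x3 ∨ x1 ∨ ¬x4)
  T F F F  ✗ fails (x3 ∨ ¬x1 ∨ x4)
  T F F T  ✗ fails (x3 ∨ ¬x1 ∨ ¬x4)
  T F T F  ✗ fails (x4 ∨ ¬x3)
  T F T T  ✗ fails (¬x4 ∨ x2 ∨ ¬x3)
  T T F F  ✗ fails (¬x1 ∨ x3 ∨ ¬x2)
  T T F T  ✗ fails (¬x1 ∨ x3 ∨ ¬x2)
  T T T F  ✗ fails (¬x2 ∨ ¬x1 ∨ x4)
  T T T T  ✗ fails (¬x3 ∨ ¬x4 ∨ ¬x2)
2 of the 16 rows are models.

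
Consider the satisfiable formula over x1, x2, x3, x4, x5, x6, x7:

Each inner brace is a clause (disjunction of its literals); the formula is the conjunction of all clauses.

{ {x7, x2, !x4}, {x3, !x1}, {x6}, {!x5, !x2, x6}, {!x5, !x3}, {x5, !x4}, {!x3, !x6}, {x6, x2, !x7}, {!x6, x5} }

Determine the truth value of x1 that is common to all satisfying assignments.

False

Suppose x1 = true.
Unit clause (x3) forces x3 = true.
Unit clause (x6) forces x6 = true.
That conflicts with the unit clause (!x6).
So every satisfying assignment has x1 = False.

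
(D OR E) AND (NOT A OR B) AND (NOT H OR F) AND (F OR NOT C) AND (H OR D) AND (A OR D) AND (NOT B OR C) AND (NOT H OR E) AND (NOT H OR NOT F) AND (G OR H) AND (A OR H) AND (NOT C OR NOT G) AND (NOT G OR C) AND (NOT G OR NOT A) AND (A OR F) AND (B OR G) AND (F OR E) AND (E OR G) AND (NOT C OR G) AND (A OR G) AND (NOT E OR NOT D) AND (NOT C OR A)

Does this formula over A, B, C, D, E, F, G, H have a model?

Branch on D: set D = true.
The clause (NOT E) is unit, so E = false.
The clause (NOT H) is unit, so H = false.
The clause (G) is unit, so G = true.
The clause (A) is unit, so A = true.
But (NOT A) is also a unit clause — contradiction.
Backtrack on D: now try D = false.
The clause (E) is unit, so E = true.
The clause (H) is unit, so H = true.
The clause (F) is unit, so F = true.
But (NOT F) is also a unit clause — contradiction.
Neither D = true nor D = false works.
No assignment satisfies every clause.

Unsatisfiable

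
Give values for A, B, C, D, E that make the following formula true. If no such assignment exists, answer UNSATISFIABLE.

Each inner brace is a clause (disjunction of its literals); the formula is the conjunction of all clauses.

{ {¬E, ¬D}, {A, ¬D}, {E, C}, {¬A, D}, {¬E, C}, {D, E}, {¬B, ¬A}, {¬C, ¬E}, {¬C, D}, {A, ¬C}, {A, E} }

A=True,  B=False,  C=True,  D=True,  E=False

Suppose E = False.
Unit clause (C) forces C = True.
Unit clause (D) forces D = True.
Unit clause (A) forces A = True.
Unit clause (¬B) forces B = False.
This assignment satisfies each clause.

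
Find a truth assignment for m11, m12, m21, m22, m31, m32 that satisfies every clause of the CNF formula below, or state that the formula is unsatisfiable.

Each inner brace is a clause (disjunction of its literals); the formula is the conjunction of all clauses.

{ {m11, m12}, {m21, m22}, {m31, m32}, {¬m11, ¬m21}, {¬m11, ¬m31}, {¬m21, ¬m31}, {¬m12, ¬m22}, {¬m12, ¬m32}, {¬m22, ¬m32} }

UNSATISFIABLE

Branch on m11: set m11 = True.
From the singleton clause (¬m21), m21 = False.
From the singleton clause (m22), m22 = True.
From the singleton clause (¬m31), m31 = False.
From the singleton clause (m32), m32 = True.
But (¬m32) is also a unit clause — contradiction.
Backtrack on m11: now try m11 = False.
From the singleton clause (m12), m12 = True.
From the singleton clause (¬m22), m22 = False.
From the singleton clause (m21), m21 = True.
From the singleton clause (¬m31), m31 = False.
From the singleton clause (m32), m32 = True.
But (¬m32) is also a unit clause — contradiction.
Neither m11 = True nor m11 = False works.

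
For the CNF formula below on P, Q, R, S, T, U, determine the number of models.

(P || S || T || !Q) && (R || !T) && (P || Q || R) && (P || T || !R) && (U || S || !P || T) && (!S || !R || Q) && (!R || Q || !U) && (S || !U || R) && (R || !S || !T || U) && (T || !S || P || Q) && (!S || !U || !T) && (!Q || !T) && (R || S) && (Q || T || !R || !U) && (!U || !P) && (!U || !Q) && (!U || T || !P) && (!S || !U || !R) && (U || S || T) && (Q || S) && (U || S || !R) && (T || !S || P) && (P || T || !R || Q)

3

There are 2^6 = 64 truth assignments over (P, Q, R, S, T, U).
Split on R. With R = true, the clauses containing R are satisfied and !R drops from the rest; 1 of the 2^5 = 32 assignments to the other variables satisfy what remains.
With R = false, by the same count on the reduced clause set, 2 assignments work.
(One model: P=T, Q=F, R=F, S=T, T=F, U=F.)
Total: 1 + 2 = 3.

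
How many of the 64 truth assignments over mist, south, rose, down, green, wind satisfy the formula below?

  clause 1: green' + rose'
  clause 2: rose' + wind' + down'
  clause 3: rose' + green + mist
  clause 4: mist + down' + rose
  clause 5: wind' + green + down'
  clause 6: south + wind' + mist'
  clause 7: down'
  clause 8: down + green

7

There are 2^6 = 64 truth assignments over (mist, south, rose, down, green, wind).
Split on green. With green = 1, the clauses containing green are satisfied and green' drops from the rest; 7 of the 2^5 = 32 assignments to the other variables satisfy what remains.
With green = 0, by the same count on the reduced clause set, 0 assignments work.
(One model: mist=F, south=F, rose=F, down=F, green=T, wind=F.)
Total: 7 + 0 = 7.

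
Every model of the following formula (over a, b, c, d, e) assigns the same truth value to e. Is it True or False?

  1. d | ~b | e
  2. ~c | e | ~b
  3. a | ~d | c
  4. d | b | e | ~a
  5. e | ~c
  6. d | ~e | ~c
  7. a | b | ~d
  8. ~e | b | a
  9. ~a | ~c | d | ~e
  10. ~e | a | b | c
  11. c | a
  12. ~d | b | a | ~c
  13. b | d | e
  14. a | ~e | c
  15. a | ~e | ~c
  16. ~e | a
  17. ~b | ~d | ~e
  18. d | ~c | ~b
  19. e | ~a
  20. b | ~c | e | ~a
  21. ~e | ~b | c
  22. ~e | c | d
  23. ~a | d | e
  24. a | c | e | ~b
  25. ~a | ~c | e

True

Suppose e = 0.
(~c) alone gives c = 0.
(a) alone gives a = 1.
Now (~a) is unsatisfied and unit — conflict.
So every satisfying assignment has e = True.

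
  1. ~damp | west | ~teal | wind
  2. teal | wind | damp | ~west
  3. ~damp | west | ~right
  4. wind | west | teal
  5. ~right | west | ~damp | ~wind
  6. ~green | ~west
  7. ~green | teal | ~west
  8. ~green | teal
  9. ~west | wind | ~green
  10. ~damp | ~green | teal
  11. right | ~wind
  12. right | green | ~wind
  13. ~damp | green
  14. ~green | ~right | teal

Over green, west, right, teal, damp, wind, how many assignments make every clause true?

There are 2^6 = 64 truth assignments over (green, west, right, teal, damp, wind).
Split on green. With green = 1, the clauses containing green are satisfied and ~green drops from the rest; 3 of the 2^5 = 32 assignments to the other variables satisfy what remains.
With green = 0, by the same count on the reduced clause set, 8 assignments work.
Total: 3 + 8 = 11.

11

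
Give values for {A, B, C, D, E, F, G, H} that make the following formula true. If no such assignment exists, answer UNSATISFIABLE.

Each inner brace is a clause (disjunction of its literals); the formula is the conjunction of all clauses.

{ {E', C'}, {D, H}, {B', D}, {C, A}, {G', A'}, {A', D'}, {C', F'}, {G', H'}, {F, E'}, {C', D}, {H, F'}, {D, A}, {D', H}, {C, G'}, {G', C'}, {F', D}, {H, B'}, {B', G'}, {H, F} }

Branch on E: set E = 0.
Branch on D: set D = 0.
Unit clause (H) forces H = 1.
Unit clause (B') forces B = 0.
Unit clause (G') forces G = 0.
Unit clause (C') forces C = 0.
Unit clause (A) forces A = 1.
Unit clause (F') forces F = 0.
This assignment satisfies each clause.

A ↦ 1, B ↦ 0, C ↦ 0, D ↦ 0, E ↦ 0, F ↦ 0, G ↦ 0, H ↦ 1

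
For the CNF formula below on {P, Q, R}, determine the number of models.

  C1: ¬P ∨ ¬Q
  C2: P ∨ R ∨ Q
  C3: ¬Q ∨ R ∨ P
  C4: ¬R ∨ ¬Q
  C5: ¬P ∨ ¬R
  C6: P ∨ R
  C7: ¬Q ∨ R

There are 2^3 = 8 truth assignments over (P, Q, R).
Split on R. With R = True, the clauses containing R are satisfied and ¬R drops from the rest; 1 of the 2^2 = 4 assignments to the other variables satisfy what remains.
With R = False, by the same count on the reduced clause set, 1 assignment works.
(One model: P=F, Q=F, R=T.)
Total: 1 + 1 = 2.

2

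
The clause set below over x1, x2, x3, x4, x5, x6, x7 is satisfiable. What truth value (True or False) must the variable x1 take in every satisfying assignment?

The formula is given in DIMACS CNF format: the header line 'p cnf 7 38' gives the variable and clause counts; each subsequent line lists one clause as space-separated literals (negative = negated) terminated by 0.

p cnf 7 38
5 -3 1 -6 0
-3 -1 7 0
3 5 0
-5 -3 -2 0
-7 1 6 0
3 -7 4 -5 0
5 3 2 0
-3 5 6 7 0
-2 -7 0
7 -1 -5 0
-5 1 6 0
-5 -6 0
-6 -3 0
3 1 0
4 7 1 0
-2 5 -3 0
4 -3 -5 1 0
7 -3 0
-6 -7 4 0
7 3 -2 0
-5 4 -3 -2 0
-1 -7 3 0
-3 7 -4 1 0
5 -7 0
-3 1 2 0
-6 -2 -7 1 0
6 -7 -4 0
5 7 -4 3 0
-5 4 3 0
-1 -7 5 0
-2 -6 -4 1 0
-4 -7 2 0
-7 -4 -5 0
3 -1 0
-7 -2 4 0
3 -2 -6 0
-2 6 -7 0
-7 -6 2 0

True

Suppose x1 = False.
Unit clause (x3) forces x3 = True.
Unit clause (¬x6) forces x6 = False.
Unit clause (¬x7) forces x7 = False.
Now (x7) is unsatisfied and unit — conflict.
So every satisfying assignment has x1 = True.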